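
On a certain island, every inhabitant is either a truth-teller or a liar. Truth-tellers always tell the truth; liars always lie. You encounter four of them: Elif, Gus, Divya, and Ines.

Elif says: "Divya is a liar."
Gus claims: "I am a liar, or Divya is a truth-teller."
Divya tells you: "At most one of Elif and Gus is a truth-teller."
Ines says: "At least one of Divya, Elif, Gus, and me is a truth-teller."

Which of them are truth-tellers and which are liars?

Elif: liar, Gus: truth-teller, Divya: truth-teller, Ines: truth-teller

Consider Elif. Suppose Elif is a truth-teller.
Then no assignment of the remaining roles makes every statement match its speaker's type — contradiction.
So Elif is a liar.
With that fixed, Divya's statement is true, so Divya is a truth-teller.
With that fixed, Ines's statement is true, so Ines is a truth-teller.
With that fixed, Gus's statement is true, so Gus is a truth-teller.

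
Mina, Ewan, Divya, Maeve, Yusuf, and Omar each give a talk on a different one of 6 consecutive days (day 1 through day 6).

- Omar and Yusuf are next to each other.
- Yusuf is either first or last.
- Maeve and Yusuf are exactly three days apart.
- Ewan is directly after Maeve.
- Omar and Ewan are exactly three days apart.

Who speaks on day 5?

With clues 1–2, Yusuf is ruled out for day 5.
With clues 1–3, Maeve is ruled out for day 5.
With clues 1–4, Divya and Mina are ruled out for day 5.
With clues 1–5, Omar is ruled out for day 5.
So day 5 is Ewan.

Ewan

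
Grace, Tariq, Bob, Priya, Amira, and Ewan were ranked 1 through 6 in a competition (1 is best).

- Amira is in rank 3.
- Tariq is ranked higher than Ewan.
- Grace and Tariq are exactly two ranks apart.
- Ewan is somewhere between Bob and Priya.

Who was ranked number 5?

Ewan

With clue 1, Amira is ruled out for rank 5.
With clues 1–3, Grace and Tariq are ruled out for rank 5.
With clues 1–4, Bob and Priya are ruled out for rank 5.
So rank 5 is Ewan.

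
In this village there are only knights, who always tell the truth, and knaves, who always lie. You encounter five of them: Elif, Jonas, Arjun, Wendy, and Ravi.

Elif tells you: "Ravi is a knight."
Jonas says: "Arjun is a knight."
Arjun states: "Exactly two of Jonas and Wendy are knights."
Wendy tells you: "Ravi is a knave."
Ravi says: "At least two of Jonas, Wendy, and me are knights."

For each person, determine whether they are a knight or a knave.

Elif: knave, Jonas: knave, Arjun: knave, Wendy: knight, Ravi: knave

Consider Elif. Suppose Elif is a knight.
Then no assignment of the remaining roles makes every statement match its speaker's type — contradiction.
So Elif is a knave.
Consider Jonas. Suppose Jonas is a knight.
Then no assignment of the remaining roles makes every statement match its speaker's type — contradiction.
So Jonas is a knave.
With that fixed, Arjun's statement is false, so Arjun is a knave.
Consider Wendy. Suppose Wendy is a knave.
Then no assignment of the remaining roles makes every statement match its speaker's type — contradiction.
So Wendy is a knight.
Consider Ravi. Suppose Ravi is a knight.
Then Elif's statement comes out true, contradicting Elif being a knave.
So Ravi is a knave.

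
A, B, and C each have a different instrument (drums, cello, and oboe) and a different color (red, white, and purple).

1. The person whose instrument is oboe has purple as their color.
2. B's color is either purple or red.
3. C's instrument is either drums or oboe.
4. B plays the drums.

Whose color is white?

With clues 1–2, B is impossible for the one with color white.
With clues 1–4, C is impossible for the one with color white.
That leaves A.

A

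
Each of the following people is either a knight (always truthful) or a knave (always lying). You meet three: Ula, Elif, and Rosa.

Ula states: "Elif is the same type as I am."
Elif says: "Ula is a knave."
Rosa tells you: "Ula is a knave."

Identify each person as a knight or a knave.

Consider Ula. Suppose Ula is a knight.
Then no assignment of the remaining roles makes every statement match its speaker's type — contradiction.
So Ula is a knave.
With that fixed, Elif's statement is true, so Elif is a knight.
With that fixed, Rosa's statement is true, so Rosa is a knight.

Ula: knave, Elif: knight, Rosa: knight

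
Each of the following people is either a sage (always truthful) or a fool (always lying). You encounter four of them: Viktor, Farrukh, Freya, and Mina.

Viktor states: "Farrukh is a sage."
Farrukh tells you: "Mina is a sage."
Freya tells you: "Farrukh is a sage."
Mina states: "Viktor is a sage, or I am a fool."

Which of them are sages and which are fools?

Viktor: sage, Farrukh: sage, Freya: sage, Mina: sage

Consider Viktor. Suppose Viktor is a fool.
Then whichever role Mina has, Mina's statement has the wrong truth value — contradiction.
So Viktor is a sage.
With that fixed, Mina's statement is true, so Mina is a sage.
With that fixed, Farrukh's statement is true, so Farrukh is a sage.
With that fixed, Freya's statement is true, so Freya is a sage.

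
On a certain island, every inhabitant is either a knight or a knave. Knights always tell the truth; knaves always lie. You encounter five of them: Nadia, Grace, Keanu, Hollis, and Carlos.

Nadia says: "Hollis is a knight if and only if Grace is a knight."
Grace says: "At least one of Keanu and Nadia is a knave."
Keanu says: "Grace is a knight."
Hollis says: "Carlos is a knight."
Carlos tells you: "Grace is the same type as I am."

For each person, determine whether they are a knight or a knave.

Nadia: knave, Grace: knight, Keanu: knight, Hollis: knave, Carlos: knave

Consider Nadia. Suppose Nadia is a knight.
Then no assignment of the remaining roles makes every statement match its speaker's type — contradiction.
So Nadia is a knave.
With that fixed, Grace's statement is true, so Grace is a knight.
With that fixed, Keanu's statement is true, so Keanu is a knight.
Consider Hollis. Suppose Hollis is a knight.
Then Nadia's statement comes out true, contradicting Nadia being a knave.
So Hollis is a knave.
Consider Carlos. Suppose Carlos is a knight.
Then Hollis's statement comes out true, contradicting Hollis being a knave.
So Carlos is a knave.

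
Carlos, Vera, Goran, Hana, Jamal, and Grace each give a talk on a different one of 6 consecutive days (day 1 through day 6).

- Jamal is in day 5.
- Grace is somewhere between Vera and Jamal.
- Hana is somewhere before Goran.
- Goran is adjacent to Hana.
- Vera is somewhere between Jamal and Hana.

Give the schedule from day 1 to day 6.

From clue 1: Jamal → day 5.
From clues 1–2: Vera is in {1,2,3}.
From clues 1–4: Carlos → day 6.
From clues 1–5: Hana → day 1, Goran → day 2, Vera → day 3, Grace → day 4.

Hana, Goran, Vera, Grace, Jamal, Carlos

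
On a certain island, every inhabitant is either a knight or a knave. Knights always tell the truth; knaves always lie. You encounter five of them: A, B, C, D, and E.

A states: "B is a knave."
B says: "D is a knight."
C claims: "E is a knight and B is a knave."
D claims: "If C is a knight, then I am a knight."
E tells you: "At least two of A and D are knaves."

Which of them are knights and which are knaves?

A: knave, B: knight, C: knave, D: knight, E: knave

Consider A. Suppose A is a knight.
Then no assignment of the remaining roles makes every statement match its speaker's type — contradiction.
So A is a knave.
Consider B. Suppose B is a knave.
Then A's statement comes out true, contradicting A being a knave.
So B is a knight.
With that fixed, C's statement is false, so C is a knave.
With that fixed, D's statement is true, so D is a knight.
With that fixed, E's statement is false, so E is a knave.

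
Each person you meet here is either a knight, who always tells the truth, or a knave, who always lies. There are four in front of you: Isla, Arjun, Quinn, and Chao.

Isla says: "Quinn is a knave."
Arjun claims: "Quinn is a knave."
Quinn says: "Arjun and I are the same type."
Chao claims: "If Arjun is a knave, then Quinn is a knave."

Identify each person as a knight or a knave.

Consider Isla. Suppose Isla is a knave.
Then no assignment of the remaining roles makes every statement match its speaker's type — contradiction.
So Isla is a knight.
Consider Arjun. Suppose Arjun is a knave.
Then whichever role Quinn has, Quinn's statement has the wrong truth value — contradiction.
So Arjun is a knight.
With that fixed, Chao's statement is true, so Chao is a knight.
Consider Quinn. Suppose Quinn is a knight.
Then Isla's statement comes out false, contradicting Isla being a knight.
So Quinn is a knave.

Isla: knight, Arjun: knight, Quinn: knave, Chao: knight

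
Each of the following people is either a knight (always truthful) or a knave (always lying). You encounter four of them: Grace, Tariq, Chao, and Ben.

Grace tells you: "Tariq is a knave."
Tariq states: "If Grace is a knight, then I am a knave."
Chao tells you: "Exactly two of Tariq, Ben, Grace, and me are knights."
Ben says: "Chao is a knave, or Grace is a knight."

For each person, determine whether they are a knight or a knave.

Grace: knave, Tariq: knight, Chao: knight, Ben: knave

Consider Grace. Suppose Grace is a knight.
Then whichever role Tariq has, Tariq's statement has the wrong truth value — contradiction.
So Grace is a knave.
With that fixed, Tariq's statement is true, so Tariq is a knight.
Consider Chao. Suppose Chao is a knave.
Then no assignment of the remaining roles makes every statement match its speaker's type — contradiction.
So Chao is a knight.
With that fixed, Ben's statement is false, so Ben is a knave.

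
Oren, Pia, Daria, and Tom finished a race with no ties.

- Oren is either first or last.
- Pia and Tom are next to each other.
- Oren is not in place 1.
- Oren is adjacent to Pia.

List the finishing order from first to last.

From clue 1: Oren is in {1,4}.
From clues 1–3: Oren → place 4.
From clues 1–4: Daria → place 1, Tom → place 2, Pia → place 3.

Daria, Tom, Pia, Oren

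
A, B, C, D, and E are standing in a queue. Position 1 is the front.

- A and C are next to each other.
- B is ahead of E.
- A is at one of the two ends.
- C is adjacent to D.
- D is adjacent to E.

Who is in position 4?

With clues 1–3, A is ruled out for position 4.
With clues 1–4, D and E are ruled out for position 4.
With clues 1–5, B is ruled out for position 4.
So position 4 is C.

C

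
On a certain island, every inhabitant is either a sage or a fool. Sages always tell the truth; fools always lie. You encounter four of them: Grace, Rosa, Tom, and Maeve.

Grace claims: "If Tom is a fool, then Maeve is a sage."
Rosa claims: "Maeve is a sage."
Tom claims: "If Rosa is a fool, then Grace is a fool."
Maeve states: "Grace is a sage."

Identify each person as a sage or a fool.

Grace: sage, Rosa: sage, Tom: sage, Maeve: sage

Consider Grace. Suppose Grace is a fool.
Then no assignment of the remaining roles makes every statement match its speaker's type — contradiction.
So Grace is a sage.
With that fixed, Maeve's statement is true, so Maeve is a sage.
With that fixed, Rosa's statement is true, so Rosa is a sage.
With that fixed, Tom's statement is true, so Tom is a sage.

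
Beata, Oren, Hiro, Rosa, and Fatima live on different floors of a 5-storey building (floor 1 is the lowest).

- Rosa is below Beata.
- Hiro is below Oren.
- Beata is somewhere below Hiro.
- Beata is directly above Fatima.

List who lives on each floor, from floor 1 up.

Rosa, Fatima, Beata, Hiro, Oren

From clue 1: Beata is in {2,3,4,5}.
From clues 1–3: Beata is in {2,3}.
From clues 1–4: Rosa → floor 1, Fatima → floor 2, Beata → floor 3, Hiro → floor 4, Oren → floor 5.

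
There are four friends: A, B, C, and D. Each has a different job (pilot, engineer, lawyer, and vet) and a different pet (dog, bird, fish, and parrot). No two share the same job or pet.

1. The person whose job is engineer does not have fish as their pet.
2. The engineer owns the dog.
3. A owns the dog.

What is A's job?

With clues 1–3, lawyer, pilot, and vet are impossible for A's job.
That leaves engineer.

engineer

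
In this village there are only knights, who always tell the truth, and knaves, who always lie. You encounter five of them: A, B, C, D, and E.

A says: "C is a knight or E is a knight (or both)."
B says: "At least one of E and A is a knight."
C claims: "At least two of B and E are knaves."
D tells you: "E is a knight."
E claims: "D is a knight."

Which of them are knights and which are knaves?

A: knight, B: knight, C: knave, D: knight, E: knight

Consider A. Suppose A is a knave.
Then no assignment of the remaining roles makes every statement match its speaker's type — contradiction.
So A is a knight.
With that fixed, B's statement is true, so B is a knight.
With that fixed, C's statement is false, so C is a knave.
Consider D. Suppose D is a knave.
Then no assignment of the remaining roles makes every statement match its speaker's type — contradiction.
So D is a knight.
With that fixed, E's statement is true, so E is a knight.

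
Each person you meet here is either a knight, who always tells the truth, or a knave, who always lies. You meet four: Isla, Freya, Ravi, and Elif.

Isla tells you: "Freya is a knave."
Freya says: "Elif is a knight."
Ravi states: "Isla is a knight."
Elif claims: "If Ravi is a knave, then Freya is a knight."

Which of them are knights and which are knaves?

Consider Isla. Suppose Isla is a knight.
Then no assignment of the remaining roles makes every statement match its speaker's type — contradiction.
So Isla is a knave.
With that fixed, Ravi's statement is false, so Ravi is a knave.
Consider Freya. Suppose Freya is a knave.
Then Isla's statement comes out true, contradicting Isla being a knave.
So Freya is a knight.
With that fixed, Elif's statement is true, so Elif is a knight.

Isla: knave, Freya: knight, Ravi: knave, Elif: knight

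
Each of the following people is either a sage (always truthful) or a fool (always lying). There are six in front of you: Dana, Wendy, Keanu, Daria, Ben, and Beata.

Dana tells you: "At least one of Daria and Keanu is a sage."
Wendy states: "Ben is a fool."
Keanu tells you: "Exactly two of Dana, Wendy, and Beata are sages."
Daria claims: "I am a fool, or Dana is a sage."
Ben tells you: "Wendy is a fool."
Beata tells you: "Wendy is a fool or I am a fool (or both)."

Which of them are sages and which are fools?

Dana: sage, Wendy: fool, Keanu: sage, Daria: sage, Ben: sage, Beata: sage

Consider Dana. Suppose Dana is a fool.
Then whichever role Daria has, Daria's statement has the wrong truth value — contradiction.
So Dana is a sage.
With that fixed, Daria's statement is true, so Daria is a sage.
Consider Wendy. Suppose Wendy is a sage.
Then whichever role Beata has, Beata's statement has the wrong truth value — contradiction.
So Wendy is a fool.
With that fixed, Ben's statement is true, so Ben is a sage.
With that fixed, Beata's statement is true, so Beata is a sage.
With that fixed, Keanu's statement is true, so Keanu is a sage.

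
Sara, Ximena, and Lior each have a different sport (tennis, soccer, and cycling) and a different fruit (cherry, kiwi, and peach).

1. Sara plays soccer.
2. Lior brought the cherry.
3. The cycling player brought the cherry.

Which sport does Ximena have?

tennis

Clue 1 rules out soccer for Ximena's sport.
With clues 1–3, cycling is impossible for Ximena's sport.
That leaves tennis.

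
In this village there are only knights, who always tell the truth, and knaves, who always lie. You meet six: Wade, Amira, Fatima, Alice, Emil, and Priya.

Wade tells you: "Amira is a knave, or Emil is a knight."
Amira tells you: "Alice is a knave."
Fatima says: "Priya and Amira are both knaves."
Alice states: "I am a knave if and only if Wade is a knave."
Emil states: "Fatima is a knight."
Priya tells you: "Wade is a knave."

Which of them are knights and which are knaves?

Consider Wade. Suppose Wade is a knave.
Then whichever role Alice has, Alice's statement has the wrong truth value — contradiction.
So Wade is a knight.
With that fixed, Priya's statement is false, so Priya is a knave.
Consider Amira. Suppose Amira is a knight.
Then no assignment of the remaining roles makes every statement match its speaker's type — contradiction.
So Amira is a knave.
With that fixed, Fatima's statement is true, so Fatima is a knight.
With that fixed, Emil's statement is true, so Emil is a knight.
Consider Alice. Suppose Alice is a knave.
Then Amira's statement comes out true, contradicting Amira being a knave.
So Alice is a knight.

Wade: knight, Amira: knave, Fatima: knight, Alice: knight, Emil: knight, Priya: knave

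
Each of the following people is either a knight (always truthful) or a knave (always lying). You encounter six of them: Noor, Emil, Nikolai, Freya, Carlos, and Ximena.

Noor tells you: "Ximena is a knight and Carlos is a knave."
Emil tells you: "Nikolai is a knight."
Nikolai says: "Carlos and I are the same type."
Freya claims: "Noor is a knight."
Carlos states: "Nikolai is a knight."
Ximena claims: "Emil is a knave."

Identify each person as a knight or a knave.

Consider Noor. Suppose Noor is a knight.
Then no assignment of the remaining roles makes every statement match its speaker's type — contradiction.
So Noor is a knave.
With that fixed, Freya's statement is false, so Freya is a knave.
Consider Emil. Suppose Emil is a knave.
Then no assignment of the remaining roles makes every statement match its speaker's type — contradiction.
So Emil is a knight.
With that fixed, Ximena's statement is false, so Ximena is a knave.
Consider Nikolai. Suppose Nikolai is a knave.
Then Emil's statement comes out false, contradicting Emil being a knight.
So Nikolai is a knight.
With that fixed, Carlos's statement is true, so Carlos is a knight.

Noor: knave, Emil: knight, Nikolai: knight, Freya: knave, Carlos: knight, Ximena: knave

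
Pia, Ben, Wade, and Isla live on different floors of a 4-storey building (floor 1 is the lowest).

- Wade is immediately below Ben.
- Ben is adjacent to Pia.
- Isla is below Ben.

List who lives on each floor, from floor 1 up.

Isla, Wade, Ben, Pia

From clue 1: Ben is in {2,3,4}.
From clues 1–2: Pia is in {3,4}.
From clues 1–3: Isla → floor 1, Wade → floor 2, Ben → floor 3, Pia → floor 4.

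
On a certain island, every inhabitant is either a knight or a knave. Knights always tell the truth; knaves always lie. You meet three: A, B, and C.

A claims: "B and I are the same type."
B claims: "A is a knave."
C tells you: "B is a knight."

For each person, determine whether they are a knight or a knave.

Consider A. Suppose A is a knight.
Then no assignment of the remaining roles makes every statement match its speaker's type — contradiction.
So A is a knave.
With that fixed, B's statement is true, so B is a knight.
With that fixed, C's statement is true, so C is a knight.

A: knave, B: knight, C: knight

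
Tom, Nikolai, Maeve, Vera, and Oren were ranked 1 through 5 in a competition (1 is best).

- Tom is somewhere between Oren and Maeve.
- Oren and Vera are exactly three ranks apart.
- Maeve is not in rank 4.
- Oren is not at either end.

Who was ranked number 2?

Maeve

With clues 1–3, Oren is ruled out for rank 2.
With clues 1–4, Nikolai, Tom, and Vera are ruled out for rank 2.
So rank 2 is Maeve.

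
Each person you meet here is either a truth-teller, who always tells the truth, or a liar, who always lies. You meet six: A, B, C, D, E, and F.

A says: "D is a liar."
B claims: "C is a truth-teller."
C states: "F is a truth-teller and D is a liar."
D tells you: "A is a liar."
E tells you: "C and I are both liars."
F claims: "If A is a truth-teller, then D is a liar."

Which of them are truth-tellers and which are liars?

A: truth-teller, B: truth-teller, C: truth-teller, D: liar, E: liar, F: truth-teller

Consider A. Suppose A is a liar.
Then no assignment of the remaining roles makes every statement match its speaker's type — contradiction.
So A is a truth-teller.
With that fixed, D's statement is false, so D is a liar.
With that fixed, F's statement is true, so F is a truth-teller.
With that fixed, C's statement is true, so C is a truth-teller.
With that fixed, E's statement is false, so E is a liar.
With that fixed, B's statement is true, so B is a truth-teller.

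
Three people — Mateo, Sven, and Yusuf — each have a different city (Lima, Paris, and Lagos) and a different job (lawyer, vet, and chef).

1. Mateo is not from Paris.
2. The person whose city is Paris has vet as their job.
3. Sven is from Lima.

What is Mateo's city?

Clue 1 rules out Paris for Mateo's city.
With clues 1–3, Lima is impossible for Mateo's city.
That leaves Lagos.

Lagos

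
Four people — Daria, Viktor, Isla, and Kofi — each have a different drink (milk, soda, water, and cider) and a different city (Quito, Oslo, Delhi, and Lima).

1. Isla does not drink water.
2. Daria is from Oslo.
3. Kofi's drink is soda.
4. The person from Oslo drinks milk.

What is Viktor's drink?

With clues 1–3, soda is impossible for Viktor's drink.
With clues 1–4, cider and milk are impossible for Viktor's drink.
That leaves water.

water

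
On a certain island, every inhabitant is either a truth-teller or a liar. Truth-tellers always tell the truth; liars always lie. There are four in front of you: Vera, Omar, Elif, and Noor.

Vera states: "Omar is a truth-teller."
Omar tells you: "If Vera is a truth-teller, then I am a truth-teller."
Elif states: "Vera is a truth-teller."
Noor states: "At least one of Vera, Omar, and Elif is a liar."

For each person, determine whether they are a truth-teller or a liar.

Vera: truth-teller, Omar: truth-teller, Elif: truth-teller, Noor: liar

Consider Vera. Suppose Vera is a liar.
Then no assignment of the remaining roles makes every statement match its speaker's type — contradiction.
So Vera is a truth-teller.
With that fixed, Elif's statement is true, so Elif is a truth-teller.
Consider Omar. Suppose Omar is a liar.
Then Vera's statement comes out false, contradicting Vera being a truth-teller.
So Omar is a truth-teller.
With that fixed, Noor's statement is false, so Noor is a liar.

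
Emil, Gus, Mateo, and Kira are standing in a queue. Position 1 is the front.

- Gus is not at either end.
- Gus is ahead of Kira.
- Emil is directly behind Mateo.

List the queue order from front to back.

Mateo, Emil, Gus, Kira

From clue 1: Gus is in {2,3}.
From clues 1–3: Mateo → position 1, Emil → position 2, Gus → position 3, Kira → position 4.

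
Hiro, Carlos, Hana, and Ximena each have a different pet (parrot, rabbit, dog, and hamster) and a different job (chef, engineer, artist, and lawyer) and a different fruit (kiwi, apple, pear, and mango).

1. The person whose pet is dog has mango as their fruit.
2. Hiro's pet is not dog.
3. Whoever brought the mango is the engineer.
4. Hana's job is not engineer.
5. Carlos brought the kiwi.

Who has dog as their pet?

With clues 1–2, Hiro is impossible for the one with pet dog.
With clues 1–4, Hana is impossible for the one with pet dog.
With clues 1–5, Carlos is impossible for the one with pet dog.
That leaves Ximena.

Ximena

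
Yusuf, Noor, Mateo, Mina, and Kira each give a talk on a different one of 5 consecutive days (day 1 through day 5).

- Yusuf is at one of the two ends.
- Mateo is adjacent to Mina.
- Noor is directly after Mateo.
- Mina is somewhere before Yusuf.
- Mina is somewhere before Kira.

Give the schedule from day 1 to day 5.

Mina, Mateo, Noor, Kira, Yusuf

From clue 1: Yusuf is in {1,5}.
From clues 1–4: Yusuf → day 5.
From clues 1–5: Mina → day 1, Mateo → day 2, Noor → day 3, Kira → day 4.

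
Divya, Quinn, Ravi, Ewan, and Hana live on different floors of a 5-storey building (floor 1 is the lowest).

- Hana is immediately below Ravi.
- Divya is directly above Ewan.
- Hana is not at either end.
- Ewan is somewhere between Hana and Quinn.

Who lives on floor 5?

With clue 1, Hana is ruled out for floor 5.
With clues 1–2, Ewan is ruled out for floor 5.
With clues 1–4, Divya and Quinn are ruled out for floor 5.
So floor 5 is Ravi.

Ravi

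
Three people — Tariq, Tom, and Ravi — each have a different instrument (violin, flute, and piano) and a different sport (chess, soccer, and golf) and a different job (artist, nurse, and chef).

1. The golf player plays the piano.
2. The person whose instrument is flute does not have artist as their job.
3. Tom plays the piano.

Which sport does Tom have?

golf

With clues 1–3, chess and soccer are impossible for Tom's sport.
That leaves golf.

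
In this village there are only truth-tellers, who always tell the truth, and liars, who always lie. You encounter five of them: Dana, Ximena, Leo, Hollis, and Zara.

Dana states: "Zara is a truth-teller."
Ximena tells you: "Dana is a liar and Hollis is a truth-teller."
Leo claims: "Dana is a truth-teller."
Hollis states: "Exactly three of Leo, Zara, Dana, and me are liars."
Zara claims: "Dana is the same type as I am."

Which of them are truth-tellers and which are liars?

Dana: truth-teller, Ximena: liar, Leo: truth-teller, Hollis: liar, Zara: truth-teller

Consider Dana. Suppose Dana is a liar.
Then whichever role Zara has, Zara's statement has the wrong truth value — contradiction.
So Dana is a truth-teller.
With that fixed, Ximena's statement is false, so Ximena is a liar.
With that fixed, Leo's statement is true, so Leo is a truth-teller.
With that fixed, Hollis's statement is false, so Hollis is a liar.
Consider Zara. Suppose Zara is a liar.
Then Dana's statement comes out false, contradicting Dana being a truth-teller.
So Zara is a truth-teller.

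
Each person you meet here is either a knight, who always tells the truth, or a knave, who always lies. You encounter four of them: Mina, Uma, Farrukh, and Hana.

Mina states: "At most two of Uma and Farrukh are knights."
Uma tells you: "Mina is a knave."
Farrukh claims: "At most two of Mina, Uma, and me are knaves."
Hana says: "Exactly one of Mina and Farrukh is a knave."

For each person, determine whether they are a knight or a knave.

Mina: knight, Uma: knave, Farrukh: knight, Hana: knave

Regardless of anyone's role, Mina's statement is true, so Mina is a knight.
With that fixed, Uma's statement is false, so Uma is a knave.
With that fixed, Farrukh's statement is true, so Farrukh is a knight.
With that fixed, Hana's statement is false, so Hana is a knave.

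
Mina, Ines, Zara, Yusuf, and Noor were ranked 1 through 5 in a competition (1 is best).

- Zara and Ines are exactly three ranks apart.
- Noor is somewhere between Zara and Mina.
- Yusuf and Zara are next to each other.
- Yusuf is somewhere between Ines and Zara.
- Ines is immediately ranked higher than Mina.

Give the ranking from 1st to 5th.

From clue 1: Ines is in {1,2,4,5}.
From clues 1–2: Noor is in {2,3,4}.
From clues 1–3: Noor → rank 3.
From clues 1–4: Mina is in {1,5}.
From clues 1–5: Zara → rank 1, Yusuf → rank 2, Ines → rank 4, Mina → rank 5.

Zara, Yusuf, Noor, Ines, Mina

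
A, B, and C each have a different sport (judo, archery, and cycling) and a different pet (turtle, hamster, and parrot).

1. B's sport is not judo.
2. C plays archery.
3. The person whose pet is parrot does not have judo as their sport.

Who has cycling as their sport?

B

With clues 1–2, A and C are impossible for the one with sport cycling.
That leaves B.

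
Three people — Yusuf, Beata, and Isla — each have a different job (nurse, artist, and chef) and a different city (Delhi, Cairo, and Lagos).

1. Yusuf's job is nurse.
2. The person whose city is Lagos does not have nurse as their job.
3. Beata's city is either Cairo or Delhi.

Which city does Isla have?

With clues 1–3, Cairo and Delhi are impossible for Isla's city.
That leaves Lagos.

Lagos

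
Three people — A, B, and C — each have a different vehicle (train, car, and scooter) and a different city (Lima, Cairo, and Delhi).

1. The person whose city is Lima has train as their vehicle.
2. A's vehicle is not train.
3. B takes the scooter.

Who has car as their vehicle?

With clues 1–3, B and C are impossible for the one with vehicle car.
That leaves A.

A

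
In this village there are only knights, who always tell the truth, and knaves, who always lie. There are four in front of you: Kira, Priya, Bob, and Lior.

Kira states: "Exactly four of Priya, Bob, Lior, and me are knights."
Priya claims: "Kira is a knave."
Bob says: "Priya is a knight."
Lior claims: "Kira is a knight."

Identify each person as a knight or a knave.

Kira: knave, Priya: knight, Bob: knight, Lior: knave

Consider Kira. Suppose Kira is a knight.
Then no assignment of the remaining roles makes every statement match its speaker's type — contradiction.
So Kira is a knave.
With that fixed, Priya's statement is true, so Priya is a knight.
With that fixed, Bob's statement is true, so Bob is a knight.
With that fixed, Lior's statement is false, so Lior is a knave.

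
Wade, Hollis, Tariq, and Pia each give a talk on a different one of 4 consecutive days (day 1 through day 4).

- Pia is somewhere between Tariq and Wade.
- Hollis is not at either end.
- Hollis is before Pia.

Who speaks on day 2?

Hollis

With clues 1–2, Tariq and Wade are ruled out for day 2.
With clues 1–3, Pia is ruled out for day 2.
So day 2 is Hollis.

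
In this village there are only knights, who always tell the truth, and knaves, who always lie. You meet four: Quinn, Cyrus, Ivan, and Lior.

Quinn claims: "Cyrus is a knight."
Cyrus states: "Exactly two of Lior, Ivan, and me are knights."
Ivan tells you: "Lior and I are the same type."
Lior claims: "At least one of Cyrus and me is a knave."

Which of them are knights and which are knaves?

Quinn: knave, Cyrus: knave, Ivan: knave, Lior: knight

Consider Quinn. Suppose Quinn is a knight.
Then no assignment of the remaining roles makes every statement match its speaker's type — contradiction.
So Quinn is a knave.
Consider Cyrus. Suppose Cyrus is a knight.
Then Quinn's statement comes out true, contradicting Quinn being a knave.
So Cyrus is a knave.
With that fixed, Lior's statement is true, so Lior is a knight.
Consider Ivan. Suppose Ivan is a knight.
Then Cyrus's statement comes out true, contradicting Cyrus being a knave.
So Ivan is a knave.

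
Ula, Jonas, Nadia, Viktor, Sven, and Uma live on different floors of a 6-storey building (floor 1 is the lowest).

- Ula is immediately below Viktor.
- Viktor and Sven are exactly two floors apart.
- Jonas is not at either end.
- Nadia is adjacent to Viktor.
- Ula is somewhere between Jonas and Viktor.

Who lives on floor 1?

With clue 1, Viktor is ruled out for floor 1.
With clues 1–3, Jonas is ruled out for floor 1.
With clues 1–4, Nadia is ruled out for floor 1.
With clues 1–5, Sven and Ula are ruled out for floor 1.
So floor 1 is Uma.

Uma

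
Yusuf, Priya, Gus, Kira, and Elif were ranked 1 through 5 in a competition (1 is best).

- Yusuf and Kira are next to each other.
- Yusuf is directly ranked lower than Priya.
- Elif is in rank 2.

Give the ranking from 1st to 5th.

From clues 1–2: Yusuf is in {2,3,4}.
From clues 1–3: Gus → rank 1, Elif → rank 2, Priya → rank 3, Yusuf → rank 4, Kira → rank 5.

Gus, Elif, Priya, Yusuf, Kira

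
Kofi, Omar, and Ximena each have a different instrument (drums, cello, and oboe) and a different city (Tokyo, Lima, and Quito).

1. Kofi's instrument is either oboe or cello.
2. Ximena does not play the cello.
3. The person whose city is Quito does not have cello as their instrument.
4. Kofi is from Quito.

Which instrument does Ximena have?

drums

With clues 1–2, cello is impossible for Ximena's instrument.
With clues 1–4, oboe is impossible for Ximena's instrument.
That leaves drums.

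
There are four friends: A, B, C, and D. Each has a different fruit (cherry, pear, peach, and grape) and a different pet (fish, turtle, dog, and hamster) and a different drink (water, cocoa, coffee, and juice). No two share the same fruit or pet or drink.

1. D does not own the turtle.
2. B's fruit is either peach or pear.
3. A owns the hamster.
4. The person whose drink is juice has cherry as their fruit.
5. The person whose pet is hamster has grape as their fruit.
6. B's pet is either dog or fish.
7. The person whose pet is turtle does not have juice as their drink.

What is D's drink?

juice

With clues 1–7, cocoa, coffee, and water are impossible for D's drink.
That leaves juice.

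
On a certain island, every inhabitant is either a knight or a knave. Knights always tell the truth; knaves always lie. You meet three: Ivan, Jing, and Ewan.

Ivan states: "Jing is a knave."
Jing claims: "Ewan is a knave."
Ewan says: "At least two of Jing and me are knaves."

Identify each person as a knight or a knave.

Consider Ivan. Suppose Ivan is a knight.
Then no assignment of the remaining roles makes every statement match its speaker's type — contradiction.
So Ivan is a knave.
Consider Jing. Suppose Jing is a knave.
Then Ivan's statement comes out true, contradicting Ivan being a knave.
So Jing is a knight.
With that fixed, Ewan's statement is false, so Ewan is a knave.

Ivan: knave, Jing: knight, Ewan: knave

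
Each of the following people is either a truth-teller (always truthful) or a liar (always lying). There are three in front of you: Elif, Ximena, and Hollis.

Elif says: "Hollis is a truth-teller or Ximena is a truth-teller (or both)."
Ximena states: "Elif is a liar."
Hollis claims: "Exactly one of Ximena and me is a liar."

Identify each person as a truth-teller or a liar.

Consider Elif. Suppose Elif is a liar.
Then no assignment of the remaining roles makes every statement match its speaker's type — contradiction.
So Elif is a truth-teller.
With that fixed, Ximena's statement is false, so Ximena is a liar.
Consider Hollis. Suppose Hollis is a liar.
Then Elif's statement comes out false, contradicting Elif being a truth-teller.
So Hollis is a truth-teller.

Elif: truth-teller, Ximena: liar, Hollis: truth-teller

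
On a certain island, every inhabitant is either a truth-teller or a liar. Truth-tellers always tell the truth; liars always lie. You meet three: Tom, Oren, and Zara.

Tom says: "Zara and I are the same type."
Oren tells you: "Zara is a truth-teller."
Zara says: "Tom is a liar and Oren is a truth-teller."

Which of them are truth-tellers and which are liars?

Tom: liar, Oren: truth-teller, Zara: truth-teller

Consider Tom. Suppose Tom is a truth-teller.
Then no assignment of the remaining roles makes every statement match its speaker's type — contradiction.
So Tom is a liar.
Consider Oren. Suppose Oren is a liar.
Then no assignment of the remaining roles makes every statement match its speaker's type — contradiction.
So Oren is a truth-teller.
With that fixed, Zara's statement is true, so Zara is a truth-teller.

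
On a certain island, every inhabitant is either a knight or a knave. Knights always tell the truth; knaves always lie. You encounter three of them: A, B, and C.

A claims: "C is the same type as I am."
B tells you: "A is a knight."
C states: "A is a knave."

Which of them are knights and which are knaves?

Consider A. Suppose A is a knight.
Then no assignment of the remaining roles makes every statement match its speaker's type — contradiction.
So A is a knave.
With that fixed, B's statement is false, so B is a knave.
With that fixed, C's statement is true, so C is a knight.

A: knave, B: knave, C: knight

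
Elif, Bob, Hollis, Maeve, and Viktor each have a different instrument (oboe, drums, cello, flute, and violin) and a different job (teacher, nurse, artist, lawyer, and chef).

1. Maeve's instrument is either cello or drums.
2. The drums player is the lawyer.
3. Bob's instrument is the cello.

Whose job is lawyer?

With clues 1–3, Bob, Elif, Hollis, and Viktor are impossible for the one with job lawyer.
That leaves Maeve.

Maeve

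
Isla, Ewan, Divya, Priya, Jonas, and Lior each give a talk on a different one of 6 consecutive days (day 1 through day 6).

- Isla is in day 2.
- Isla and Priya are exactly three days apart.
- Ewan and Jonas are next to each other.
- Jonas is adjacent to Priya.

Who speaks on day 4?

Jonas

With clue 1, Isla is ruled out for day 4.
With clues 1–2, Priya is ruled out for day 4.
With clues 1–3, Divya and Lior are ruled out for day 4.
With clues 1–4, Ewan is ruled out for day 4.
So day 4 is Jonas.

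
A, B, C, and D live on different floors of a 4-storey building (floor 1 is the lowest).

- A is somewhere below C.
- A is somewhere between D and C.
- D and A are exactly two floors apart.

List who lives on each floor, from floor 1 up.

From clue 1: A is in {1,2,3}.
From clues 1–2: A is in {2,3}.
From clues 1–3: D → floor 1, B → floor 2, A → floor 3, C → floor 4.

D, B, A, C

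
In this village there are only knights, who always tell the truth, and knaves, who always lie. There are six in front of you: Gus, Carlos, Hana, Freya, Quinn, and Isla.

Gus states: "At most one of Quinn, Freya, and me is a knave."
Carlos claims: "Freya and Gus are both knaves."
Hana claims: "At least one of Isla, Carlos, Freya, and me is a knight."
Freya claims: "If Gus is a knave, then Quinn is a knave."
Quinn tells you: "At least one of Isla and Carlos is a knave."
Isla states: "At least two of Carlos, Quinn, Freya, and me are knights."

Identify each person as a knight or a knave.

Consider Gus. Suppose Gus is a knave.
Then no assignment of the remaining roles makes every statement match its speaker's type — contradiction.
So Gus is a knight.
With that fixed, Carlos's statement is false, so Carlos is a knave.
With that fixed, Freya's statement is true, so Freya is a knight.
With that fixed, Quinn's statement is true, so Quinn is a knight.
With that fixed, Isla's statement is true, so Isla is a knight.
With that fixed, Hana's statement is true, so Hana is a knight.

Gus: knight, Carlos: knave, Hana: knight, Freya: knight, Quinn: knight, Isla: knight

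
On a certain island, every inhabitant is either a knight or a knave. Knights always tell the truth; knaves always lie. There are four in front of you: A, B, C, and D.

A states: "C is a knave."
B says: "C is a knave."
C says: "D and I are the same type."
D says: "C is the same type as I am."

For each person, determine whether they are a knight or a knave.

Consider A. Suppose A is a knight.
Then no assignment of the remaining roles makes every statement match its speaker's type — contradiction.
So A is a knave.
Consider B. Suppose B is a knight.
Then no assignment of the remaining roles makes every statement match its speaker's type — contradiction.
So B is a knave.
Consider C. Suppose C is a knave.
Then A's statement comes out true, contradicting A being a knave.
So C is a knight.
Consider D. Suppose D is a knave.
Then C's statement comes out false, contradicting C being a knight.
So D is a knight.

A: knave, B: knave, C: knight, D: knight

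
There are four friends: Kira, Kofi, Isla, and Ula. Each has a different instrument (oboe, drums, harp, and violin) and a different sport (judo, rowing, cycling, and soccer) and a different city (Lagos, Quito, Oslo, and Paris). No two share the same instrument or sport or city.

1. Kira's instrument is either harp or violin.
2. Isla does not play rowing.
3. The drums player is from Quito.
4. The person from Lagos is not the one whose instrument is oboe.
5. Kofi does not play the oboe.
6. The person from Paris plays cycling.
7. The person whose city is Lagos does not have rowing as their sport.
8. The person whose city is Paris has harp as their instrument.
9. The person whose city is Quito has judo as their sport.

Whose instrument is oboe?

Ula

Clue 1 rules out Kira for the one with instrument oboe.
With clues 1–5, Kofi is impossible for the one with instrument oboe.
With clues 1–9, Isla is impossible for the one with instrument oboe.
That leaves Ula.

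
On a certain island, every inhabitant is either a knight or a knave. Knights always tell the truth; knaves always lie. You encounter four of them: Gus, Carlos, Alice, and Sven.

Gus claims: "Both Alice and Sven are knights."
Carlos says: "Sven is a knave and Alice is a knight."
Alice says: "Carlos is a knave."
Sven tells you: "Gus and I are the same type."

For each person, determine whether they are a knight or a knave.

Gus: knight, Carlos: knave, Alice: knight, Sven: knight

Consider Gus. Suppose Gus is a knave.
Then whichever role Sven has, Sven's statement has the wrong truth value — contradiction.
So Gus is a knight.
Consider Carlos. Suppose Carlos is a knight.
Then no assignment of the remaining roles makes every statement match its speaker's type — contradiction.
So Carlos is a knave.
With that fixed, Alice's statement is true, so Alice is a knight.
Consider Sven. Suppose Sven is a knave.
Then Gus's statement comes out false, contradicting Gus being a knight.
So Sven is a knight.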